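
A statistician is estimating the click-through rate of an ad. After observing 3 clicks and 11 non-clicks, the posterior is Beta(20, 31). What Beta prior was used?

A Beta(α, β) prior with s successes and f failures in binomial data gives a Beta(α+s, β+f) posterior.
So α = 20 − 3 = 17 and β = 31 − 11 = 20.

Beta(17, 20)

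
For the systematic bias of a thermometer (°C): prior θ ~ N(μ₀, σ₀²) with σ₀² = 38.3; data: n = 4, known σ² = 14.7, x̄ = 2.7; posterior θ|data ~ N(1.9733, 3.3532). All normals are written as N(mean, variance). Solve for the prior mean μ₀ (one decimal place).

With known observation variance, the Normal–Normal posterior has precision τ_n = τ₀ + n/σ² and mean μ_n = (τ₀μ₀ + (n/σ²)x̄)/τ_n.
Here τ₀ = 1/38.3 = 0.026110 and τ_data = 4/14.7 = 0.272109, so τ_n = 0.298219.
Rearranging for μ₀: μ₀ = (μ_n·τ_n − τ_data·x̄)/τ₀ = (1.9733·0.298219 − 0.272109·2.7) / 0.026110 = -0.146219/0.026110 ≈ -5.6.

μ₀ = -5.6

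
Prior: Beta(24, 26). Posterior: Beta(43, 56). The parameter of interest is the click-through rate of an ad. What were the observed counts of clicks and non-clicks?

Beta is conjugate to the binomial likelihood: posterior = Beta(α+s, β+f).
So s = 43 − 24 = 19 and f = 56 − 26 = 30.

19 clicks and 30 non-clicks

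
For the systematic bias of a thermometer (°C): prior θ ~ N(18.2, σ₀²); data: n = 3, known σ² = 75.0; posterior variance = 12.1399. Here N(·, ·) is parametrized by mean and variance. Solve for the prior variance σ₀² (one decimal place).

For the Normal–Normal model with known σ², precisions add: τ_n = τ₀ + n/σ².
So 1/σ₀² = 1/12.1399 − 3/75.0 = 0.082373 − 0.040000 = 0.042373.
Hence σ₀² = 1/0.042373 ≈ 23.6.

σ₀² = 23.6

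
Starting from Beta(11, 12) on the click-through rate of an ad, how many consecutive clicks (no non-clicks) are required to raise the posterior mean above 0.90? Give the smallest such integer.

k = 98

After k clicks and 0 non-clicks the posterior is Beta(11+k, 12), with mean (11+k)/(11+12+k).
Set (11+k)/(23+k) > 0.90 and solve: k > (0.90·23 − 11)/(1 − 0.90) = 97.000.
The smallest integer exceeding 97.000 is 98.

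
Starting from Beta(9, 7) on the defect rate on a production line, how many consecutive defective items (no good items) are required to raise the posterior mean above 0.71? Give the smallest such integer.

k = 9

After k defective items and 0 good items the posterior is Beta(9+k, 7), with mean (9+k)/(9+7+k).
Set (9+k)/(16+k) > 0.71 and solve: k > (0.71·16 − 9)/(1 − 0.71) = 8.138.
The smallest integer exceeding 8.138 is 9.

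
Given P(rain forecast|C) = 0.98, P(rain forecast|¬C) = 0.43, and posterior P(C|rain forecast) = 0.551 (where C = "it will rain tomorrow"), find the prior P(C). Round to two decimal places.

P(C) = 0.35

In odds form, posterior odds = prior odds × likelihood ratio, so prior odds = posterior odds ÷ LR.
Posterior odds = 0.551/(1−0.551) = 1.2272. LR = 0.98/0.43 = 2.2791.
Prior odds = 1.2272/2.2791 = 0.5385, so P(C) = 0.5385/(1+0.5385) ≈ 0.35.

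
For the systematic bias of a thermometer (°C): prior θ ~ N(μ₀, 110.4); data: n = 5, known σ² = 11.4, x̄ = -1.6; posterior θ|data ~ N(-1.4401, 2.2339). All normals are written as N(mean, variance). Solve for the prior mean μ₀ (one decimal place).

μ₀ = 6.3

With known observation variance, the Normal–Normal posterior has precision τ_n = τ₀ + n/σ² and mean μ_n = (τ₀μ₀ + (n/σ²)x̄)/τ_n.
Here τ₀ = 1/110.4 = 0.009058 and τ_data = 5/11.4 = 0.438596, so τ_n = 0.447654.
Rearranging for μ₀: μ₀ = (μ_n·τ_n − τ_data·x̄)/τ₀ = (-1.4401·0.447654 − 0.438596·-1.6) / 0.009058 = 0.057087/0.009058 ≈ 6.3.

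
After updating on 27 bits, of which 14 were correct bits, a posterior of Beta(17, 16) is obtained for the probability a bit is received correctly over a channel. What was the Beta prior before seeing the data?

A Beta(α, β) prior with s successes and f failures in binomial data gives a Beta(α+s, β+f) posterior.
So α = 17 − 14 = 3 and β = 16 − 13 = 3.

Beta(3, 3)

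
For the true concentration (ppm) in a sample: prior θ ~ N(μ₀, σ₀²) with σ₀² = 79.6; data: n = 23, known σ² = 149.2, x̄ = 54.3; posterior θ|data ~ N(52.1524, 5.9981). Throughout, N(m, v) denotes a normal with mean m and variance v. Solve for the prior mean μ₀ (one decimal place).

With known observation variance, the Normal–Normal posterior has precision τ_n = τ₀ + n/σ² and mean μ_n = (τ₀μ₀ + (n/σ²)x̄)/τ_n.
Here τ₀ = 1/79.6 = 0.012563 and τ_data = 23/149.2 = 0.154155, so τ_n = 0.166718.
Rearranging for μ₀: μ₀ = (μ_n·τ_n − τ_data·x̄)/τ₀ = (52.1524·0.166718 − 0.154155·54.3) / 0.012563 = 0.324127/0.012563 ≈ 25.8.

μ₀ = 25.8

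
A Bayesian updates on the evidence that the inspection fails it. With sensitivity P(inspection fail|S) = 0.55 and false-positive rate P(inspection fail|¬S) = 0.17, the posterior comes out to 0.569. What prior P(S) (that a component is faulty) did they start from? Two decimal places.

P(S) = 0.29

In odds form, posterior odds = prior odds × likelihood ratio, so prior odds = posterior odds ÷ LR.
Posterior odds = 0.569/(1−0.569) = 1.3202. LR = 0.55/0.17 = 3.2353.
Prior odds = 1.3202/3.2353 = 0.4081, so P(S) = 0.4081/(1+0.4081) ≈ 0.29.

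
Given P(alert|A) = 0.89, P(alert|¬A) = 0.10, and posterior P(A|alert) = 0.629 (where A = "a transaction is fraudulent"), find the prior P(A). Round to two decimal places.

Bayes' rule in odds form gives O(A|E) = O(A)·[P(E|A)/P(E|¬A)], hence O(A) = O(A|E)/LR.
Posterior odds = 0.629/(1−0.629) = 1.6954. LR = 0.89/0.10 = 8.9000.
Prior odds = 1.6954/8.9000 = 0.1905, so P(A) = 0.1905/(1+0.1905) ≈ 0.16.

P(A) = 0.16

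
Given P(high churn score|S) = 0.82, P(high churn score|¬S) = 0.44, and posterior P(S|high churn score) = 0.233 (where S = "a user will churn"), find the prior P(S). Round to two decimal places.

P(S) = 0.14

Bayes' rule in odds form gives O(S|E) = O(S)·[P(E|S)/P(E|¬S)], hence O(S) = O(S|E)/LR.
Posterior odds = 0.233/(1−0.233) = 0.3038. LR = 0.82/0.44 = 1.8636.
Prior odds = 0.3038/1.8636 = 0.1630, so P(S) = 0.1630/(1+0.1630) ≈ 0.14.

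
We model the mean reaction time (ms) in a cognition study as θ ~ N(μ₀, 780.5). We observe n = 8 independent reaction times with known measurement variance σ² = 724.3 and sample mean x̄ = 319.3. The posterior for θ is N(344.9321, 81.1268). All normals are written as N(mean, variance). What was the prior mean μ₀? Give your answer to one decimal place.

μ₀ = 565.9

The posterior mean is a precision-weighted average: μ_n = (τ₀μ₀ + τ_data·x̄)/(τ₀+τ_data), with τ₀=1/σ₀² and τ_data=n/σ².
Here τ₀ = 1/780.5 = 0.001281 and τ_data = 8/724.3 = 0.011045, so τ_n = 0.012326.
Rearranging for μ₀: μ₀ = (μ_n·τ_n − τ_data·x̄)/τ₀ = (344.9321·0.012326 − 0.011045·319.3) / 0.001281 = 0.724965/0.001281 ≈ 565.9.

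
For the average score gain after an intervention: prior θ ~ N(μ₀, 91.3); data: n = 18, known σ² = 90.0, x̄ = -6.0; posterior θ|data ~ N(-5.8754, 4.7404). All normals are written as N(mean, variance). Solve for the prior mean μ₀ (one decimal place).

The posterior mean is a precision-weighted average: μ_n = (τ₀μ₀ + τ_data·x̄)/(τ₀+τ_data), with τ₀=1/σ₀² and τ_data=n/σ².
Here τ₀ = 1/91.3 = 0.010953 and τ_data = 18/90.0 = 0.200000, so τ_n = 0.210953.
Rearranging for μ₀: μ₀ = (μ_n·τ_n − τ_data·x̄)/τ₀ = (-5.8754·0.210953 − 0.200000·-6.0) / 0.010953 = -0.039433/0.010953 ≈ -3.6.

μ₀ = -3.6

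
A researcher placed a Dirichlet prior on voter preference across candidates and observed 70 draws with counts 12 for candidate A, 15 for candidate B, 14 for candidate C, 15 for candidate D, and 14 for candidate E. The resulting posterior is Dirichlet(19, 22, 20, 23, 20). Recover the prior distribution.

For a Dirichlet(α) prior with multinomial counts c, the posterior is Dirichlet(α + c) componentwise.
Subtract each count from the matching posterior parameter: 19−12=7, 22−15=7, 20−14=6, 23−15=8, 20−14=6.

Dirichlet(7, 7, 6, 8, 6)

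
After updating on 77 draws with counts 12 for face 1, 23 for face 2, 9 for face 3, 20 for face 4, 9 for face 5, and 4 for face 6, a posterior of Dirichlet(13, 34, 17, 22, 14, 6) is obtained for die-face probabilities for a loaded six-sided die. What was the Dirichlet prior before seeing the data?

For a Dirichlet(α) prior with multinomial counts c, the posterior is Dirichlet(α + c) componentwise.
Subtract each count from the matching posterior parameter: 13−12=1, 34−23=11, 17−9=8, 22−20=2, 14−9=5, 6−4=2.

Dirichlet(1, 11, 8, 2, 5, 2)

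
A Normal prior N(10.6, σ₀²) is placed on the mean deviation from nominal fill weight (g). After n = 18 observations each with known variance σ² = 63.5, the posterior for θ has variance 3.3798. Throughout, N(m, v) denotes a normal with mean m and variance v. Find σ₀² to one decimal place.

σ₀² = 80.6

For the Normal–Normal model with known σ², precisions add: τ_n = τ₀ + n/σ².
So 1/σ₀² = 1/3.3798 − 18/63.5 = 0.295875 − 0.283465 = 0.012410.
Hence σ₀² = 1/0.012410 ≈ 80.6.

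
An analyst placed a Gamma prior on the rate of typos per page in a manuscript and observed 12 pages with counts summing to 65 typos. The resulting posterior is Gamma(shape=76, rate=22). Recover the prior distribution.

Gamma(shape=11, rate=10)

A Gamma(α, β) prior (rate parametrization) on a Poisson rate with n observations summing to S gives posterior Gamma(α+S, β+n).
So α = 76 − 65 = 11 and β = 22 − 12 = 10.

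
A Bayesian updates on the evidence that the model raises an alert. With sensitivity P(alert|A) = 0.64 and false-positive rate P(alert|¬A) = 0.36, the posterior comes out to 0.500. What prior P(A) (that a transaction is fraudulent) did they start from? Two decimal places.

In odds form, posterior odds = prior odds × likelihood ratio, so prior odds = posterior odds ÷ LR.
Posterior odds = 0.500/(1−0.500) = 1.0000. LR = 0.64/0.36 = 1.7778.
Prior odds = 1.0000/1.7778 = 0.5625, so P(A) = 0.5625/(1+0.5625) ≈ 0.36.

P(A) = 0.36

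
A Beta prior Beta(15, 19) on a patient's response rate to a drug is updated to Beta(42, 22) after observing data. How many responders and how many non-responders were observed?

Under Beta–binomial conjugacy the posterior parameters are (α+s, β+f).
So s = 42 − 15 = 27 and f = 22 − 19 = 3.

27 responders and 3 non-responders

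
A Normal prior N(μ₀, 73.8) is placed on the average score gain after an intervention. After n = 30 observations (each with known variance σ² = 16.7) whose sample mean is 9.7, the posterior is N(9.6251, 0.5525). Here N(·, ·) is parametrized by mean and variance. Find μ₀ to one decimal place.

μ₀ = -0.3

The posterior mean is a precision-weighted average: μ_n = (τ₀μ₀ + τ_data·x̄)/(τ₀+τ_data), with τ₀=1/σ₀² and τ_data=n/σ².
Here τ₀ = 1/73.8 = 0.013550 and τ_data = 30/16.7 = 1.796407, so τ_n = 1.809957.
Rearranging for μ₀: μ₀ = (μ_n·τ_n − τ_data·x̄)/τ₀ = (9.6251·1.809957 − 1.796407·9.7) / 0.013550 = -0.004131/0.013550 ≈ -0.3.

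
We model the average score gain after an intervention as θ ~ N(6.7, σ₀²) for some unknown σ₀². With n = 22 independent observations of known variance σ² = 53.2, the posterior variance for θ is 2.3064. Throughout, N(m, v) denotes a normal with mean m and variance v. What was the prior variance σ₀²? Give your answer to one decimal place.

Posterior precision equals prior precision plus data precision: 1/σ_n² = 1/σ₀² + n/σ².
So 1/σ₀² = 1/2.3064 − 22/53.2 = 0.433576 − 0.413534 = 0.020042.
Hence σ₀² = 1/0.020042 ≈ 49.9.

σ₀² = 49.9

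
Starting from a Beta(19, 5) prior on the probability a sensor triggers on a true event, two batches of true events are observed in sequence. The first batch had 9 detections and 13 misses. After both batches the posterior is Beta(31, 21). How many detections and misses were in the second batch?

3 detections and 3 misses

Sequential conjugate updates are equivalent to a single update on the pooled data, so total successes = posterior α − prior α and total failures = posterior β − prior β.
Total across both batches: 31−19=12 detections, 21−5=16 misses.
Subtract the first batch: 12−9=3 detections and 16−13=3 misses.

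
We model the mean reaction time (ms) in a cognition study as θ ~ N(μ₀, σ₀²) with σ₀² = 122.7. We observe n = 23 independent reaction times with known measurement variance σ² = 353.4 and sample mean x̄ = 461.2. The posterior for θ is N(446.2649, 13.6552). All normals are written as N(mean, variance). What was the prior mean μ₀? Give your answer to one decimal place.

With known observation variance, the Normal–Normal posterior has precision τ_n = τ₀ + n/σ² and mean μ_n = (τ₀μ₀ + (n/σ²)x̄)/τ_n.
Here τ₀ = 1/122.7 = 0.008150 and τ_data = 23/353.4 = 0.065082, so τ_n = 0.073232.
Rearranging for μ₀: μ₀ = (μ_n·τ_n − τ_data·x̄)/τ₀ = (446.2649·0.073232 − 0.065082·461.2) / 0.008150 = 2.665053/0.008150 ≈ 327.0.

μ₀ = 327.0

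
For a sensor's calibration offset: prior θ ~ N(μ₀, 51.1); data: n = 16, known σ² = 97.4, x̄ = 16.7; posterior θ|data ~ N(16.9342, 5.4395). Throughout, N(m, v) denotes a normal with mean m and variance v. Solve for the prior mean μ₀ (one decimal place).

μ₀ = 18.9

The posterior mean is a precision-weighted average: μ_n = (τ₀μ₀ + τ_data·x̄)/(τ₀+τ_data), with τ₀=1/σ₀² and τ_data=n/σ².
Here τ₀ = 1/51.1 = 0.019569 and τ_data = 16/97.4 = 0.164271, so τ_n = 0.183840.
Rearranging for μ₀: μ₀ = (μ_n·τ_n − τ_data·x̄)/τ₀ = (16.9342·0.183840 − 0.164271·16.7) / 0.019569 = 0.369858/0.019569 ≈ 18.9.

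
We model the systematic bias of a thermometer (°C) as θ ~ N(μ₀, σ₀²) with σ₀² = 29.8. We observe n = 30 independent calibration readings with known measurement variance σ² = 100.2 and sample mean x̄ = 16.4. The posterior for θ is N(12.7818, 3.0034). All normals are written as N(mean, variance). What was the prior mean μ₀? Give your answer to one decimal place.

μ₀ = -19.5

With known observation variance, the Normal–Normal posterior has precision τ_n = τ₀ + n/σ² and mean μ_n = (τ₀μ₀ + (n/σ²)x̄)/τ_n.
Here τ₀ = 1/29.8 = 0.033557 and τ_data = 30/100.2 = 0.299401, so τ_n = 0.332958.
Rearranging for μ₀: μ₀ = (μ_n·τ_n − τ_data·x̄)/τ₀ = (12.7818·0.332958 − 0.299401·16.4) / 0.033557 = -0.654374/0.033557 ≈ -19.5.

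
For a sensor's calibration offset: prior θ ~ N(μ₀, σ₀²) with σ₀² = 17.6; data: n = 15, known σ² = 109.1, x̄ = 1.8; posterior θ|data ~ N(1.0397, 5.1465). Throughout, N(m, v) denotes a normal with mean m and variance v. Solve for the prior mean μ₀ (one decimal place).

The posterior mean is a precision-weighted average: μ_n = (τ₀μ₀ + τ_data·x̄)/(τ₀+τ_data), with τ₀=1/σ₀² and τ_data=n/σ².
Here τ₀ = 1/17.6 = 0.056818 and τ_data = 15/109.1 = 0.137489, so τ_n = 0.194307.
Rearranging for μ₀: μ₀ = (μ_n·τ_n − τ_data·x̄)/τ₀ = (1.0397·0.194307 − 0.137489·1.8) / 0.056818 = -0.045459/0.056818 ≈ -0.8.

μ₀ = -0.8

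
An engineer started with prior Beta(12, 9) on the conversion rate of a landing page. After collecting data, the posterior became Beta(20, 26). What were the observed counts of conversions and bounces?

8 conversions and 17 bounces

Under Beta–binomial conjugacy the posterior parameters are (a+s, b+f).
Match parameters: s=20−12=8, f=26−9=17.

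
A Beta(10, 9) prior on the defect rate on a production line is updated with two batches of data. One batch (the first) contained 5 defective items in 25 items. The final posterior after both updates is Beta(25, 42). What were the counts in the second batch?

Sequential conjugate updates are equivalent to a single update on the pooled data, so total successes = posterior α − prior α and total failures = posterior β − prior β.
Total across both batches: 25−10=15 defective items, 42−9=33 good items.
Subtract the first batch: 15−5=10 defective items and 33−20=13 good items.

10 defective items and 13 good items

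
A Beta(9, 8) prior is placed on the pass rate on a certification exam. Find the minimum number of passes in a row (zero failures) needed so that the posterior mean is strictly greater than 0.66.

k = 7

After k passes and 0 failures the posterior is Beta(9+k, 8), with mean (9+k)/(9+8+k).
Set (9+k)/(17+k) > 0.66 and solve: k > (0.66·17 − 9)/(1 − 0.66) = 6.529.
The smallest integer exceeding 6.529 is 7, and checking k=7: (16)/(24) = 0.6667 > 0.66.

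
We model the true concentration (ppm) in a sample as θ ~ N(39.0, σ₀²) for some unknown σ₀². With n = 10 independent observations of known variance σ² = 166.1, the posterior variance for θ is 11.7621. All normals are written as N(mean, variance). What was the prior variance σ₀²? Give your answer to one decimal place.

For the Normal–Normal model with known σ², precisions add: τ_n = τ₀ + n/σ².
So 1/σ₀² = 1/11.7621 − 10/166.1 = 0.085019 − 0.060205 = 0.024814.
Hence σ₀² = 1/0.024814 ≈ 40.3.

σ₀² = 40.3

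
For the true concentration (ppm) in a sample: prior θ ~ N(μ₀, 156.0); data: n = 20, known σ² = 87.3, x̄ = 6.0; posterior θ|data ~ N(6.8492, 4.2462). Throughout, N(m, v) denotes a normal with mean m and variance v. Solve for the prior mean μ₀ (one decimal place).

μ₀ = 37.2

With known observation variance, the Normal–Normal posterior has precision τ_n = τ₀ + n/σ² and mean μ_n = (τ₀μ₀ + (n/σ²)x̄)/τ_n.
Here τ₀ = 1/156.0 = 0.006410 and τ_data = 20/87.3 = 0.229095, so τ_n = 0.235505.
Rearranging for μ₀: μ₀ = (μ_n·τ_n − τ_data·x̄)/τ₀ = (6.8492·0.235505 − 0.229095·6.0) / 0.006410 = 0.238451/0.006410 ≈ 37.2.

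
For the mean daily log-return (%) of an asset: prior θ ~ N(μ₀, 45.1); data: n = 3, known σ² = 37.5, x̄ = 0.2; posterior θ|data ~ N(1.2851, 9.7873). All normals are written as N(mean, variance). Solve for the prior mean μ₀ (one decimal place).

The posterior mean is a precision-weighted average: μ_n = (τ₀μ₀ + τ_data·x̄)/(τ₀+τ_data), with τ₀=1/σ₀² and τ_data=n/σ².
Here τ₀ = 1/45.1 = 0.022173 and τ_data = 3/37.5 = 0.080000, so τ_n = 0.102173.
Rearranging for μ₀: μ₀ = (μ_n·τ_n − τ_data·x̄)/τ₀ = (1.2851·0.102173 − 0.080000·0.2) / 0.022173 = 0.115303/0.022173 ≈ 5.2.

μ₀ = 5.2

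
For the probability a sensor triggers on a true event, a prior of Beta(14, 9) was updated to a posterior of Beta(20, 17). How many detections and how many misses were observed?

6 detections and 8 misses

Under Beta–binomial conjugacy the posterior parameters are (a+s, b+f).
Match parameters: s=20−14=6, f=17−9=8.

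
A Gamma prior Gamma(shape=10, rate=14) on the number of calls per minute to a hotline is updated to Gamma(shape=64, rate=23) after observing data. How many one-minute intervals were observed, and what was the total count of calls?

n = 9 one-minute intervals with total 54 calls

Gamma–Poisson conjugacy: posterior shape = α + Σxᵢ, posterior rate = β + n.
Matching: Σxᵢ = 64 − 10 = 54 and n = 23 − 14 = 9.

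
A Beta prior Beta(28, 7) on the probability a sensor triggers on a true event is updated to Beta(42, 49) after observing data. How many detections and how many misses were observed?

Under Beta–binomial conjugacy the posterior parameters are (α+s, β+f).
Match parameters: s=42−28=14, f=49−7=42.

14 detections and 42 misses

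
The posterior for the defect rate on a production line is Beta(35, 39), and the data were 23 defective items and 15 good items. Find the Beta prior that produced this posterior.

Under Beta–binomial conjugacy the posterior parameters are (a+s, b+f).
So a = 35 − 23 = 12 and b = 39 − 15 = 24.

Beta(12, 24)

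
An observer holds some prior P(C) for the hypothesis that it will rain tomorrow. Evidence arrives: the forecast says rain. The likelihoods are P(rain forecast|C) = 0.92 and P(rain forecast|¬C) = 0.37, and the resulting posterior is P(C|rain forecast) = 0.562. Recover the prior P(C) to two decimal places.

P(C) = 0.34

In odds form, posterior odds = prior odds × likelihood ratio, so prior odds = posterior odds ÷ LR.
Posterior odds = 0.562/(1−0.562) = 1.2831. LR = 0.92/0.37 = 2.4865.
Prior odds = 1.2831/2.4865 = 0.5160, so P(C) = 0.5160/(1+0.5160) ≈ 0.34.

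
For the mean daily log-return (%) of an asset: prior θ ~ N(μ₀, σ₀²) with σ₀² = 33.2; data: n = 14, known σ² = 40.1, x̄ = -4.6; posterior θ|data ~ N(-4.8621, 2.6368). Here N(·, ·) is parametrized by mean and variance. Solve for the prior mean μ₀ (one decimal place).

μ₀ = -7.9

The posterior mean is a precision-weighted average: μ_n = (τ₀μ₀ + τ_data·x̄)/(τ₀+τ_data), with τ₀=1/σ₀² and τ_data=n/σ².
Here τ₀ = 1/33.2 = 0.030120 and τ_data = 14/40.1 = 0.349127, so τ_n = 0.379247.
Rearranging for μ₀: μ₀ = (μ_n·τ_n − τ_data·x̄)/τ₀ = (-4.8621·0.379247 − 0.349127·-4.6) / 0.030120 = -0.237953/0.030120 ≈ -7.9.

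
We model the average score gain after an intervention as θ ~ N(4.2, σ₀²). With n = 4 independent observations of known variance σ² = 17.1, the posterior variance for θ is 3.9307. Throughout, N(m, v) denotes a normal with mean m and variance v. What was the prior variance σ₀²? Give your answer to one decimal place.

For the Normal–Normal model with known σ², precisions add: τ_n = τ₀ + n/σ².
So 1/σ₀² = 1/3.9307 − 4/17.1 = 0.254408 − 0.233918 = 0.020490.
Hence σ₀² = 1/0.020490 ≈ 48.8.

σ₀² = 48.8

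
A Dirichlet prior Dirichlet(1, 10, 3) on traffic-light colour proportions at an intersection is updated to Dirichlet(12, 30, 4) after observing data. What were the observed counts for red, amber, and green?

counts (11, 20, 1)

For a Dirichlet(α) prior with multinomial counts c, the posterior is Dirichlet(α + c) componentwise.
Counts are posterior − prior componentwise: 12−1=11, 30−10=20, 4−3=1.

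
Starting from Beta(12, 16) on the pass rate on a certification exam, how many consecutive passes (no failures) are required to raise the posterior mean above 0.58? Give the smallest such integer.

After k passes and 0 failures the posterior is Beta(12+k, 16), with mean (12+k)/(12+16+k).
Set (12+k)/(28+k) > 0.58 and solve: k > (0.58·28 − 12)/(1 − 0.58) = 10.095.
The smallest integer exceeding 10.095 is 11, and checking k=11: (23)/(39) = 0.5897 > 0.58.

k = 11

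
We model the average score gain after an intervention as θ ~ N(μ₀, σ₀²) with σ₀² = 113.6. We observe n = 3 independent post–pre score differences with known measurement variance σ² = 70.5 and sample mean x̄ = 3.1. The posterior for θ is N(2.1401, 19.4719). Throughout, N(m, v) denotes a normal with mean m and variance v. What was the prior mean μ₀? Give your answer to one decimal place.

μ₀ = -2.5

With known observation variance, the Normal–Normal posterior has precision τ_n = τ₀ + n/σ² and mean μ_n = (τ₀μ₀ + (n/σ²)x̄)/τ_n.
Here τ₀ = 1/113.6 = 0.008803 and τ_data = 3/70.5 = 0.042553, so τ_n = 0.051356.
Rearranging for μ₀: μ₀ = (μ_n·τ_n − τ_data·x̄)/τ₀ = (2.1401·0.051356 − 0.042553·3.1) / 0.008803 = -0.022007/0.008803 ≈ -2.5.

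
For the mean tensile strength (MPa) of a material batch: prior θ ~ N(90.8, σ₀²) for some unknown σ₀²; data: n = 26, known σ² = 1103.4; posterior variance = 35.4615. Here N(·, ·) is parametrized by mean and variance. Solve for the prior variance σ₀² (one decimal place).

σ₀² = 215.7

For the Normal–Normal model with known σ², precisions add: τ_n = τ₀ + n/σ².
So 1/σ₀² = 1/35.4615 − 26/1103.4 = 0.028200 − 0.023564 = 0.004636.
Hence σ₀² = 1/0.004636 ≈ 215.7.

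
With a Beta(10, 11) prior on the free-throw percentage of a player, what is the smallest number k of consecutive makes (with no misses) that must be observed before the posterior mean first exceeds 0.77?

After k makes and 0 misses the posterior is Beta(10+k, 11), with mean (10+k)/(10+11+k).
Set (10+k)/(21+k) > 0.77 and solve: k > (0.77·21 − 10)/(1 − 0.77) = 26.826.
The smallest integer exceeding 26.826 is 27, and checking k=27: (37)/(48) = 0.7708 > 0.77.

k = 27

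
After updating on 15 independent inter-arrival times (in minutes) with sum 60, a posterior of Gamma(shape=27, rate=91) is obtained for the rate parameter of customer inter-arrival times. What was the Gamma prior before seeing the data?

For an exponential likelihood with a Gamma(α, β) prior on the rate, n observations with total T give posterior Gamma(α+n, β+T).
So α = 27 − 15 = 12 and β = 91 − 60 = 31.

Gamma(shape=12, rate=31)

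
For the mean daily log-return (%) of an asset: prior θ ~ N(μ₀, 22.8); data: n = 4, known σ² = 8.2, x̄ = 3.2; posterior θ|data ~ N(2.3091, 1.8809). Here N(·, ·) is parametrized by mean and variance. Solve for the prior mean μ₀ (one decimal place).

With known observation variance, the Normal–Normal posterior has precision τ_n = τ₀ + n/σ² and mean μ_n = (τ₀μ₀ + (n/σ²)x̄)/τ_n.
Here τ₀ = 1/22.8 = 0.043860 and τ_data = 4/8.2 = 0.487805, so τ_n = 0.531665.
Rearranging for μ₀: μ₀ = (μ_n·τ_n − τ_data·x̄)/τ₀ = (2.3091·0.531665 − 0.487805·3.2) / 0.043860 = -0.333308/0.043860 ≈ -7.6.

μ₀ = -7.6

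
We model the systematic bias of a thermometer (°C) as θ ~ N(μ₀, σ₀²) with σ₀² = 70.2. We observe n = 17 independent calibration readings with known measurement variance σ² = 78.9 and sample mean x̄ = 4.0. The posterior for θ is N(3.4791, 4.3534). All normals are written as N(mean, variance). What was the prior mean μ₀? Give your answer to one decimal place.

With known observation variance, the Normal–Normal posterior has precision τ_n = τ₀ + n/σ² and mean μ_n = (τ₀μ₀ + (n/σ²)x̄)/τ_n.
Here τ₀ = 1/70.2 = 0.014245 and τ_data = 17/78.9 = 0.215463, so τ_n = 0.229708.
Rearranging for μ₀: μ₀ = (μ_n·τ_n − τ_data·x̄)/τ₀ = (3.4791·0.229708 − 0.215463·4.0) / 0.014245 = -0.062675/0.014245 ≈ -4.4.

μ₀ = -4.4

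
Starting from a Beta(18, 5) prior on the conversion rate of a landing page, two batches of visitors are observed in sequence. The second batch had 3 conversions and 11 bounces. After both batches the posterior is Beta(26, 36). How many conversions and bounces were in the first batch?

5 conversions and 20 bounces

Sequential conjugate updates are equivalent to a single update on the pooled data, so total successes = posterior α − prior α and total failures = posterior β − prior β.
Total across both batches: 26−18=8 conversions, 36−5=31 bounces.
Subtract the second batch: 8−3=5 conversions and 31−11=20 bounces.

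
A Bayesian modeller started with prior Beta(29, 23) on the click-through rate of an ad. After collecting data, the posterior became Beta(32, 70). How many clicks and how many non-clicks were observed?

3 clicks and 47 non-clicks

Beta is conjugate to the binomial likelihood: posterior = Beta(α+s, β+f).
Match parameters: s=32−29=3, f=70−23=47.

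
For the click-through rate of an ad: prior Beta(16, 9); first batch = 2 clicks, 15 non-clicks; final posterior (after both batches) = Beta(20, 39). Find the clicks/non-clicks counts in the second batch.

2 clicks and 15 non-clicks

Because Beta–binomial updating is additive in the counts, the combined data contributed (α_post−α_prior, β_post−β_prior) successes and failures.
Total across both batches: 20−16=4 clicks, 39−9=30 non-clicks.
Subtract the first batch: 4−2=2 clicks and 30−15=15 non-clicks.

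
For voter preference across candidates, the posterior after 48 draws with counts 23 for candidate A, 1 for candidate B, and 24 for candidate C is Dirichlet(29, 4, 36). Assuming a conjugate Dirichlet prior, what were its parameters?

For a Dirichlet(α) prior with multinomial counts c, the posterior is Dirichlet(α + c) componentwise.
Subtract each count from the matching posterior parameter: 29−23=6, 4−1=3, 36−24=12.

Dirichlet(6, 3, 12)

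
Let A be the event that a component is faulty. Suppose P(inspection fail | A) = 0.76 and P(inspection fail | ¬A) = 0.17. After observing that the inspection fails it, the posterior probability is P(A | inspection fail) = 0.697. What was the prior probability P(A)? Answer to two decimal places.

P(A) = 0.34

Bayes' rule in odds form gives O(A|E) = O(A)·[P(E|A)/P(E|¬A)], hence O(A) = O(A|E)/LR.
Posterior odds = 0.697/(1−0.697) = 2.3003. LR = 0.76/0.17 = 4.4706.
Prior odds = 2.3003/4.4706 = 0.5145, so P(A) = 0.5145/(1+0.5145) ≈ 0.34.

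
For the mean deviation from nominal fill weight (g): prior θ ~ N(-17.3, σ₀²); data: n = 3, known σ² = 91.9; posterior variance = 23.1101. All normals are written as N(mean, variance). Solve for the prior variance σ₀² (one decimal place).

For the Normal–Normal model with known σ², precisions add: τ_n = τ₀ + n/σ².
So 1/σ₀² = 1/23.1101 − 3/91.9 = 0.043271 − 0.032644 = 0.010627.
Hence σ₀² = 1/0.010627 ≈ 94.1.

σ₀² = 94.1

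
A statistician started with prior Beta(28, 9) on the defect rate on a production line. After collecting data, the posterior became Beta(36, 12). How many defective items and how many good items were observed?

8 defective items and 3 good items

A Beta(a, b) prior with s successes and f failures in binomial data gives a Beta(a+s, b+f) posterior.
Match parameters: s=36−28=8, f=12−9=3.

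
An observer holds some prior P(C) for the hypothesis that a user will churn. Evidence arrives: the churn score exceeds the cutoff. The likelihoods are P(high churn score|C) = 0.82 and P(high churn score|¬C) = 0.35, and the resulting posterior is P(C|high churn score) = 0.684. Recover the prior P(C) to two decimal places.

P(C) = 0.48

In odds form, posterior odds = prior odds × likelihood ratio, so prior odds = posterior odds ÷ LR.
Posterior odds = 0.684/(1−0.684) = 2.1646. LR = 0.82/0.35 = 2.3429.
Prior odds = 2.1646/2.3429 = 0.9239, so P(C) = 0.9239/(1+0.9239) ≈ 0.48.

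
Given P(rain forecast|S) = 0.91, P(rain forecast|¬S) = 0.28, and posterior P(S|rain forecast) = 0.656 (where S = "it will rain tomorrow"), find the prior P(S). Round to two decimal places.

P(S) = 0.37

In odds form, posterior odds = prior odds × likelihood ratio, so prior odds = posterior odds ÷ LR.
Posterior odds = 0.656/(1−0.656) = 1.9070. LR = 0.91/0.28 = 3.2500.
Prior odds = 1.9070/3.2500 = 0.5868, so P(S) = 0.5868/(1+0.5868) ≈ 0.37.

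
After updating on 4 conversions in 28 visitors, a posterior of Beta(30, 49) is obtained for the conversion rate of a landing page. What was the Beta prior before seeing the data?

Beta(26, 25)

Beta is conjugate to the binomial likelihood: posterior = Beta(a+s, b+f).
Subtract the data counts: 30−4=26, 49−24=25.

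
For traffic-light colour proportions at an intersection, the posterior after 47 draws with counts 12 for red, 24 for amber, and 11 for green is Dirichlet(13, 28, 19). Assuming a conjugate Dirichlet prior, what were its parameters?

Dirichlet(1, 4, 8)

For a Dirichlet(α) prior with multinomial counts c, the posterior is Dirichlet(α + c) componentwise.
Subtract each count from the matching posterior parameter: 13−12=1, 28−24=4, 19−11=8.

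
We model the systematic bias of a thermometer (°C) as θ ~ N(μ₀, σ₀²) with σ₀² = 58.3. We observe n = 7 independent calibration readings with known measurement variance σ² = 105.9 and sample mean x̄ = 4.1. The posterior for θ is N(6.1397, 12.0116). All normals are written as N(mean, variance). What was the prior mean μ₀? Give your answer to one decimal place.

μ₀ = 14.0

The posterior mean is a precision-weighted average: μ_n = (τ₀μ₀ + τ_data·x̄)/(τ₀+τ_data), with τ₀=1/σ₀² and τ_data=n/σ².
Here τ₀ = 1/58.3 = 0.017153 and τ_data = 7/105.9 = 0.066100, so τ_n = 0.083253.
Rearranging for μ₀: μ₀ = (μ_n·τ_n − τ_data·x̄)/τ₀ = (6.1397·0.083253 − 0.066100·4.1) / 0.017153 = 0.240138/0.017153 ≈ 14.0.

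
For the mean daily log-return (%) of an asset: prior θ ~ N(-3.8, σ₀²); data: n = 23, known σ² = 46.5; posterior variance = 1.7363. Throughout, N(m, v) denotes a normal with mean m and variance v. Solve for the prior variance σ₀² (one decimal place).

For the Normal–Normal model with known σ², precisions add: τ_n = τ₀ + n/σ².
So 1/σ₀² = 1/1.7363 − 23/46.5 = 0.575937 − 0.494624 = 0.081313.
Hence σ₀² = 1/0.081313 ≈ 12.3.

σ₀² = 12.3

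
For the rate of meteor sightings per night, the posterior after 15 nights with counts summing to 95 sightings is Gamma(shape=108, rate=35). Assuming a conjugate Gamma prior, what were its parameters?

Gamma(shape=13, rate=20)

Gamma–Poisson conjugacy: posterior shape = α + Σxᵢ, posterior rate = β + n.
So α = 108 − 95 = 13 and β = 35 − 15 = 20.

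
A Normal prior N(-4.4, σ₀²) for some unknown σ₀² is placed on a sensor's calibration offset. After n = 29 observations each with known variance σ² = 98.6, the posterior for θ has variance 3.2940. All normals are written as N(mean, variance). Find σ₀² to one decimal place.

Posterior precision equals prior precision plus data precision: 1/σ_n² = 1/σ₀² + n/σ².
So 1/σ₀² = 1/3.2940 − 29/98.6 = 0.303582 − 0.294118 = 0.009464.
Hence σ₀² = 1/0.009464 ≈ 105.7.

σ₀² = 105.7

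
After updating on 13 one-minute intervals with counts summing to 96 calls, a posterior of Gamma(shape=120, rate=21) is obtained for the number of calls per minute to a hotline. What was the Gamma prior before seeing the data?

Gamma(shape=24, rate=8)

A Gamma(α, β) prior (rate parametrization) on a Poisson rate with n observations summing to S gives posterior Gamma(α+S, β+n).
So α = 120 − 96 = 24 and β = 21 − 13 = 8.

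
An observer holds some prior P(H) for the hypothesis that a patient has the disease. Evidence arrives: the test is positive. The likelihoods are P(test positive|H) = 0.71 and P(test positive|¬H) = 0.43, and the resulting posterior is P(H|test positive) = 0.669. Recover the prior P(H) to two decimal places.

P(H) = 0.55

Bayes' rule in odds form gives O(H|E) = O(H)·[P(E|H)/P(E|¬H)], hence O(H) = O(H|E)/LR.
Posterior odds = 0.669/(1−0.669) = 2.0211. LR = 0.71/0.43 = 1.6512.
Prior odds = 2.0211/1.6512 = 1.2240, so P(H) = 1.2240/(1+1.2240) ≈ 0.55.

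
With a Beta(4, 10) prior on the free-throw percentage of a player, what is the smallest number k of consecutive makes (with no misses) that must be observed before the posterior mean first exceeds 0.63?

k = 14

After k makes and 0 misses the posterior is Beta(4+k, 10), with mean (4+k)/(4+10+k).
Set (4+k)/(14+k) > 0.63 and solve: k > (0.63·14 − 4)/(1 − 0.63) = 13.027.
The smallest integer exceeding 13.027 is 14, and checking k=14: (18)/(28) = 0.6429 > 0.63.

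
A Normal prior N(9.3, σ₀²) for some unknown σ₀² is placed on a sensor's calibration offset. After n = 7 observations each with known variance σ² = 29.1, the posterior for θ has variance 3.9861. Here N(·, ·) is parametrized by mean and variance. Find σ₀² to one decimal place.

For the Normal–Normal model with known σ², precisions add: τ_n = τ₀ + n/σ².
So 1/σ₀² = 1/3.9861 − 7/29.1 = 0.250872 − 0.240550 = 0.010322.
Hence σ₀² = 1/0.010322 ≈ 96.9.

σ₀² = 96.9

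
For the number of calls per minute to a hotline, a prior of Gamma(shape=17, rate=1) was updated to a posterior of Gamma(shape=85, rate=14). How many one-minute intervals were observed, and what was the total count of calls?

Gamma–Poisson conjugacy: posterior shape = α + Σxᵢ, posterior rate = β + n.
Matching: Σxᵢ = 85 − 17 = 68 and n = 14 − 1 = 13.

n = 13 one-minute intervals with total 68 calls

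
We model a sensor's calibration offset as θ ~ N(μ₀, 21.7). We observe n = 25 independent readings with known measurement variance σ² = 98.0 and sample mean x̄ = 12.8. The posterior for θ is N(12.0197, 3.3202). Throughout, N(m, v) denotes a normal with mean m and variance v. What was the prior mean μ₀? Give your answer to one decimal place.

The posterior mean is a precision-weighted average: μ_n = (τ₀μ₀ + τ_data·x̄)/(τ₀+τ_data), with τ₀=1/σ₀² and τ_data=n/σ².
Here τ₀ = 1/21.7 = 0.046083 and τ_data = 25/98.0 = 0.255102, so τ_n = 0.301185.
Rearranging for μ₀: μ₀ = (μ_n·τ_n − τ_data·x̄)/τ₀ = (12.0197·0.301185 − 0.255102·12.8) / 0.046083 = 0.354848/0.046083 ≈ 7.7.

μ₀ = 7.7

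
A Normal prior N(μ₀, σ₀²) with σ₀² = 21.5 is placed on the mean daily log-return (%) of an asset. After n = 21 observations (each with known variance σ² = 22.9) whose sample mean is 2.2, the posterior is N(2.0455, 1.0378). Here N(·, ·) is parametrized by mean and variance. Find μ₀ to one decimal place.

The posterior mean is a precision-weighted average: μ_n = (τ₀μ₀ + τ_data·x̄)/(τ₀+τ_data), with τ₀=1/σ₀² and τ_data=n/σ².
Here τ₀ = 1/21.5 = 0.046512 and τ_data = 21/22.9 = 0.917031, so τ_n = 0.963543.
Rearranging for μ₀: μ₀ = (μ_n·τ_n − τ_data·x̄)/τ₀ = (2.0455·0.963543 − 0.917031·2.2) / 0.046512 = -0.046541/0.046512 ≈ -1.0.

μ₀ = -1.0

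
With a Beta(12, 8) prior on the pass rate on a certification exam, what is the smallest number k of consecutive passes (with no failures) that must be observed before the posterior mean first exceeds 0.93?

After k passes and 0 failures the posterior is Beta(12+k, 8), with mean (12+k)/(12+8+k).
Set (12+k)/(20+k) > 0.93 and solve: k > (0.93·20 − 12)/(1 − 0.93) = 94.286.
The smallest integer exceeding 94.286 is 95, and checking k=95: (107)/(115) = 0.9304 > 0.93.

k = 95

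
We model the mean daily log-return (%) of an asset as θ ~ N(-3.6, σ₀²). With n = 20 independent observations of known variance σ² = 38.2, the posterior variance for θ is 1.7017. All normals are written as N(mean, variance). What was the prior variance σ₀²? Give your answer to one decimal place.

σ₀² = 15.6

For the Normal–Normal model with known σ², precisions add: τ_n = τ₀ + n/σ².
So 1/σ₀² = 1/1.7017 − 20/38.2 = 0.587648 − 0.523560 = 0.064088.
Hence σ₀² = 1/0.064088 ≈ 15.6.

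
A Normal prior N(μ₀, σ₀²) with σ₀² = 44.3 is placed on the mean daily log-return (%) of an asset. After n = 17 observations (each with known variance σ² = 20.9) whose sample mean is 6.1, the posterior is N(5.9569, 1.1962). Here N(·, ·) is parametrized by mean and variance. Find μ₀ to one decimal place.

The posterior mean is a precision-weighted average: μ_n = (τ₀μ₀ + τ_data·x̄)/(τ₀+τ_data), with τ₀=1/σ₀² and τ_data=n/σ².
Here τ₀ = 1/44.3 = 0.022573 and τ_data = 17/20.9 = 0.813397, so τ_n = 0.835970.
Rearranging for μ₀: μ₀ = (μ_n·τ_n − τ_data·x̄)/τ₀ = (5.9569·0.835970 − 0.813397·6.1) / 0.022573 = 0.018068/0.022573 ≈ 0.8.

μ₀ = 0.8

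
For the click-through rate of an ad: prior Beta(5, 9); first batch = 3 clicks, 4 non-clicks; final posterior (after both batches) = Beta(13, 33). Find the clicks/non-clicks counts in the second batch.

5 clicks and 20 non-clicks

Because Beta–binomial updating is additive in the counts, the combined data contributed (α_post−α_prior, β_post−β_prior) successes and failures.
Total across both batches: 13−5=8 clicks, 33−9=24 non-clicks.
Subtract the first batch: 8−3=5 clicks and 24−4=20 non-clicks.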